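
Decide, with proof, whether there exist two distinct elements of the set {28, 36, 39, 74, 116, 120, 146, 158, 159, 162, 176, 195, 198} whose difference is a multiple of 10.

28 mod 10 = 8 and 158 mod 10 = 8, so 158 − 28 = 130 = 13·10.

The pair (28, 158) works.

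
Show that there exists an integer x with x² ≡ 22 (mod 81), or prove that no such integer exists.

Take x = 47. Then 47² = 2209 = 27·81 + 22, so 47² ≡ 22 (mod 81).

x = 47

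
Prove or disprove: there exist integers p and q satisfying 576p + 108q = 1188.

p = 0, q = 11

Every value of 576p + 108q is a multiple of gcd(576, 108) = 36; since 36 ∣ 1188, solutions exist.
Dividing through by 36 reduces the equation to 16p + 3q = 33.
Dividing repeatedly: 16 = 5·3 + 1, 3 = 3·1 + 0.
Back-substituting, 1 = 16 − 5·3; that is, 16·1 + 3·(-5) = 1.
Times 33: 16·33 + 3·(-165) = 33, so (33, -165) solves it.
The general solution is p = 33 + 3k, q = -165 − 16k; taking k = -11 gives the smaller pair p = 0, q = 11.
Check: 576·0 + 108·11 = 0 + 1188 = 1188. ✓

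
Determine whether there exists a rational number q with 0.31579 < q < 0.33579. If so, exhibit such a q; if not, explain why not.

Multiplying by 3: 3·0.31579 = 0.94737 and 3·0.33579 = 1.00737, so the integer 1 lies strictly between them.
So q = 1/3 works: it is a ratio of integers, and dividing 3·0.31579 < 1 < 3·0.33579 through by 3 gives 0.31579 < 1/3 < 0.33579.

q = 1/3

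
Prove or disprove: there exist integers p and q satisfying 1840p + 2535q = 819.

There are no such integers.

gcd(1840, 2535) = 5, so every integer of the form 1840p + 2535q is a multiple of 5.
But 819 is not a multiple of 5 (it leaves remainder 4).
Therefore 1840p + 2535q = 819 has no solution in integers.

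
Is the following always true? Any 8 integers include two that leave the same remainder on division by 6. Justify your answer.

True.

Partition the integers by their residue mod 6; there are 6 classes.
Since 8 > 6, two of the 8 integers must share a residue class by the pigeonhole principle; call them a and b.
That is, a and b leave the same remainder on division by 6, as claimed.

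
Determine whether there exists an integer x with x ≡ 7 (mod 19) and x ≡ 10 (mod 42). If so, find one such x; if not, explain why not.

gcd(19, 42) = 1, so the Chinese Remainder Theorem guarantees exactly one residue class mod 798 satisfying both.
Any solution of the first congruence is x = 7 + 19t; substituting into the second, 19t ≡ 10 − 7 ≡ 3 (mod 42).
Since 19·31 = 589 = 14·42 + 1, the inverse of 19 mod 42 is 31.
Multiplying by 31: t ≡ 31·3 = 93 ≡ 9 (mod 42).
With t = 9: x = 7 + 19·9 = 178.
Indeed 178 ≡ 7 (mod 19) and 178 ≡ 10 (mod 42).

x = 178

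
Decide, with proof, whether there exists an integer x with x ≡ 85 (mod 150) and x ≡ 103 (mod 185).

Both moduli are multiples of 5 = gcd(150, 185), so any solution would satisfy x ≡ 85 and x ≡ 103 modulo 5 simultaneously.
However 85 ≡ 0 and 103 ≡ 3 (mod 5), and 0 ≠ 3.
Therefore no such x exists.

No such integer exists.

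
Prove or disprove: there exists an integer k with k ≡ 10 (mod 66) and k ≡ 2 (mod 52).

k = 1198

The moduli are not coprime: gcd(66, 52) = 2. Compatibility requires 2 ∣ (2 − 10) = -8, which holds, so solutions exist.
Write k = 10 + 66t. Then 66t ≡ 2 − 10 ≡ 44 (mod 52); dividing through by 2 gives 33t ≡ 22 (mod 26).
33 ≡ 7 (mod 26), so this reads 7t ≡ 22 (mod 26). Invert 7 mod 26 by the Euclidean algorithm: 26 = 3·7 + 5, 7 = 1·5 + 2, 5 = 2·2 + 1, 2 = 2·1 + 0; back-substituting, 1 = 5 − 2·2 = 5 − 2·(7 − 1·5) = −2·7 + 3·5 = −2·7 + 3·(26 − 3·7) = 3·26 − 11·7. Hence 7·(-11) ≡ 1, so 7⁻¹ ≡ -11 ≡ 15 (mod 26).
Therefore t ≡ 15·22 = 330 ≡ 18 (mod 26).
Then k = 10 + 66·18 = 1198.
Indeed 1198 ≡ 10 (mod 66) and 1198 ≡ 2 (mod 52).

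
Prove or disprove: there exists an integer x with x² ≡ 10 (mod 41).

x = 16 works: 16² = 256, and 256 − 10 = 246 = 6·41.

x = 16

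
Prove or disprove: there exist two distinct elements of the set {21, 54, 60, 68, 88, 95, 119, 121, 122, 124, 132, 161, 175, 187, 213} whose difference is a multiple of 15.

Residues mod 15: 21↦6, 54↦9, 60↦0, 68↦8, 88↦13, 95↦5, 119↦14, 121↦1, 122↦2, 124↦4, 132↦12, 161↦11, 175↦10, 187↦7, 213↦3.
All 15 residues are distinct, so no two elements differ by a multiple of 15.

No such pair exists.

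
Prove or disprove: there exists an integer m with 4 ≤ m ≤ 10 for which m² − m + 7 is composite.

At m = 7: 7² − 7 + 7 = 49 = 7·7, which is composite.

m = 7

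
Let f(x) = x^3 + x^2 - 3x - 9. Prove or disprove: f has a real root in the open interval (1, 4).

Such a root exists.

f(1) = -10 and f(4) = 59, which have opposite signs.
f is continuous everywhere (it is a polynomial), in particular on [1, 4].
By the Intermediate Value Theorem, f takes the value 0 somewhere in the open interval.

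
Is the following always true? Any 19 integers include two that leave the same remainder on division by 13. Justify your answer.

Yes, this is always true.

Each integer lies in one of the 13 residue classes modulo 13.
Placing 19 integers into 13 classes, some class receives at least two — say a and b.
So a and b have equal remainders mod 13, which is exactly what was to be shown.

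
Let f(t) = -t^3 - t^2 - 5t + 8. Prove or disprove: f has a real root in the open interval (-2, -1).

Evaluate at the endpoints: f(-2) = 22, f(-1) = 13 — same sign (positive).
f'(t) = -3t^2 - 2t - 5 has discriminant (-2)² − 4·(-3)·(-5) = -56 < 0, so f' has no real roots and is negative for every real t.
Hence f is strictly decreasing on ℝ, and in particular on [-2, -1]. A strictly monotone function with same-sign endpoint values stays positive on the whole interval, so f has no zero in (-2, -1).

f has no root in that interval.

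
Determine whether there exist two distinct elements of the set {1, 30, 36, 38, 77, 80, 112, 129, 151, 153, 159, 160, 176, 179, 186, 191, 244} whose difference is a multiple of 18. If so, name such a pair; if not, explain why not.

Reduce each element modulo 18: 1↦1, 30↦12, 36↦0, 38↦2, 77↦5, 80↦8, 112↦4, 129↦3, 151↦7, 153↦9, 159↦15, 160↦16, 176↦14, 179↦17, 186↦6, 191↦11, 244↦10.
These 17 residues are pairwise different, hence no difference of two elements is divisible by 18.

No such pair exists.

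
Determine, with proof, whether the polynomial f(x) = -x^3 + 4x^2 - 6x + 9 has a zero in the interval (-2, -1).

f has no root in that interval.

Evaluate at the endpoints: f(-2) = 45, f(-1) = 20 — same sign (positive).
The derivative f'(x) = -3x^2 + 8x - 6 is a quadratic with discriminant 8² − 4·(-3)·(-6) = -8 < 0; it never vanishes, so it is always negative (sign of the leading coefficient).
So f is strictly decreasing; between -2 and -1 its values lie between f(-2) = 45 and f(-1) = 20, all positive. Therefore f has no root in (-2, -1).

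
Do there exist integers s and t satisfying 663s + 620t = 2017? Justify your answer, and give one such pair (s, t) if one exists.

663 and 620 are coprime, so 663s + 620t ranges over all of ℤ.
Euclidean algorithm: 663 = 1·620 + 43, 620 = 14·43 + 18, 43 = 2·18 + 7, 18 = 2·7 + 4, 7 = 1·4 + 3, 4 = 1·3 + 1, 3 = 3·1 + 0.
Unwinding: 1 = 4 − 1·3 = 4 − (7 − 1·4) = −7 + 2·4 = −7 + 2·(18 − 2·7) = 2·18 − 5·7 = 2·18 − 5·(43 − 2·18) = −5·43 + 12·18 = −5·43 + 12·(620 − 14·43) = 12·620 − 173·43 = 12·620 − 173·(663 − 1·620) = −173·663 + 185·620, i.e. 663·(-173) + 620·185 = 1.
Scaling by 2017 gives the particular solution (s, t) = (-348941, 373145).
Adding 563·620 to s and subtracting 563·663 from t gives the tidier solution (119, -124).
Check: 663·119 + 620·(-124) = 78897 − 76880 = 2017. ✓

s = 119, t = -124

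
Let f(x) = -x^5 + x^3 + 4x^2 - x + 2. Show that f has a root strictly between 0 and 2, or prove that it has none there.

Such a root exists.

f(0) = 2 and f(2) = -8, which have opposite signs.
Since f is a polynomial it is continuous on [0, 2].
By the Intermediate Value Theorem f must vanish at some point of (0, 2).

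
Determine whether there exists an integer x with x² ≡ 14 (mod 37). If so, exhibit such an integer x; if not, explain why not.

No such integer exists.

Apply Euler's criterion with the prime 37: 14 is a quadratic residue iff 14^18 ≡ 1 (mod 37), and a non-residue iff it is ≡ −1.
Squaring successively (mod 37): 14^2 = 196 ≡ 11; 14^4 ≡ 11² = 121 ≡ 10; 14^8 ≡ 10² = 100 ≡ 26; 14^16 ≡ 26² = 676 ≡ 10.
Since 18 = 16 + 2, 14^18 ≡ 10 · 11; multiplying out mod 37: 10·11 = 110 ≡ 36. Thus 14^18 ≡ 36 ≡ −1 (mod 37).
The value −1 means 14 is a non-residue modulo 37, so x² ≡ 14 (mod 37) is impossible.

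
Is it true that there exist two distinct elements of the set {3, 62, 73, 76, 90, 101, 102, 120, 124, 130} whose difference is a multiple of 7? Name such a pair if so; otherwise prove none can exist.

The pair (3, 73) works.

Both 3 and 73 leave remainder 3 on division by 7; their difference 70 = 10·7 is a multiple of 7.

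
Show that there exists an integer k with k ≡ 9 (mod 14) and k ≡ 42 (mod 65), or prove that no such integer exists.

gcd(14, 65) = 1, so the Chinese Remainder Theorem guarantees exactly one residue class mod 910 satisfying both.
Write k = 9 + 14t and require 9 + 14t ≡ 42 (mod 65), i.e. 14t ≡ 33 (mod 65).
Since 14·14 = 196 = 3·65 + 1, the inverse of 14 mod 65 is 14.
Multiplying by 14: t ≡ 14·33 = 462 ≡ 7 (mod 65).
With t = 7: k = 9 + 14·7 = 107.
Indeed 107 ≡ 9 (mod 14) and 107 ≡ 42 (mod 65).

k = 107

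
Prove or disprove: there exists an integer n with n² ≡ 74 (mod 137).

n = 38

n = 38 works: 38² = 1444, and 1444 − 74 = 1370 = 10·137.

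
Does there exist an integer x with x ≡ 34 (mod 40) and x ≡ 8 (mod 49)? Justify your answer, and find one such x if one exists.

x = 1674

The moduli 40 and 49 are coprime, so by the Chinese Remainder Theorem a unique solution modulo 1960 exists.
Write x = 34 + 40t and require 34 + 40t ≡ 8 (mod 49), i.e. 40t ≡ 23 (mod 49).
Invert 40 mod 49 by the Euclidean algorithm: 49 = 1·40 + 9, 40 = 4·9 + 4, 9 = 2·4 + 1, 4 = 4·1 + 0; back-substituting, 1 = 9 − 2·4 = 9 − 2·(40 − 4·9) = −2·40 + 9·9 = −2·40 + 9·(49 − 1·40) = 9·49 − 11·40. Hence 40·(-11) ≡ 1, so 40⁻¹ ≡ -11 ≡ 38 (mod 49).
Therefore t ≡ 38·23 = 874 ≡ 41 (mod 49).
Taking t = 41 gives x = 34 + 40·41 = 1674.
Verify: 1674 = 41·40 + 34 and 1674 = 34·49 + 8. ✓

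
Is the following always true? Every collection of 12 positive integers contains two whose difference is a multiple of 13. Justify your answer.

No, the set {14, 15, 16, 17, 18, 19, 20, 21, 22, 23, 24, 25} is a counterexample.

Consider the 12 integers 14, 15, …, 25. They lie in distinct residue classes modulo 13, since 12 ≤ 13.
No two share a residue, so no pair has difference divisible by 13; the claim fails for this set.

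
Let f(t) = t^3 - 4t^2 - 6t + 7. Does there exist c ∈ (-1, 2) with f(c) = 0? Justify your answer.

f(-1) = 8 and f(2) = -13, which have opposite signs.
Since f is a polynomial it is continuous on [-1, 2].
By the Intermediate Value Theorem f must vanish at some point of (-1, 2).

Yes, f has a root in the interval.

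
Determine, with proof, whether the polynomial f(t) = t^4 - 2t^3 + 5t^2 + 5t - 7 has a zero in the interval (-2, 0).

f(-2) = 35 and f(0) = -7, which have opposite signs.
Since f is a polynomial it is continuous on [-2, 0].
By the Intermediate Value Theorem f must vanish at some point of (-2, 0).

Yes, f has a root in the interval.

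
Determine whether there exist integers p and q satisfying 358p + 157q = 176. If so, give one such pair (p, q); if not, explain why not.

p = 4, q = -8

358 and 157 are coprime, so 358p + 157q ranges over all of ℤ.
Euclidean algorithm: 358 = 2·157 + 44, 157 = 3·44 + 25, 44 = 1·25 + 19, 25 = 1·19 + 6, 19 = 3·6 + 1, 6 = 6·1 + 0.
Back-substituting, 1 = 19 − 3·6 = 19 − 3·(25 − 1·19) = −3·25 + 4·19 = −3·25 + 4·(44 − 1·25) = 4·44 − 7·25 = 4·44 − 7·(157 − 3·44) = −7·157 + 25·44 = −7·157 + 25·(358 − 2·157) = 25·358 − 57·157; that is, 358·25 + 157·(-57) = 1.
Multiplying through by 176: p = 25·176 = 4400, q = (-57)·176 = -10032 is a solution.
Subtracting 28·157 from p and adding 28·358 to q gives the tidier solution (4, -8).
Indeed 358·4 + 157·(-8) = 1432 − 1256 = 176.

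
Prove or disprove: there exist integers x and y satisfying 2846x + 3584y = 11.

gcd(2846, 3584) = 2, so every integer of the form 2846x + 3584y is a multiple of 2.
But 11 = 2·5 + 1, so 2 ∤ 11.
Therefore 2846x + 3584y = 11 has no solution in integers.

No such integers exist.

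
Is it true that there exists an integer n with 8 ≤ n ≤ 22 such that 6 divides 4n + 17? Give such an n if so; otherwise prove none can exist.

At n = 8, 4·8 + 17 = 49 ≡ 1 (mod 6), and each step in n adds 4, giving residues 1, 5, 3, 1, 5, 3, 1, 5, 3, 1, 5, 3, 1, 5, 3 for n = 8, 9, …, 22.
None is 0, so 6 never divides 4n + 17 on this range.

There is no such integer n in that range.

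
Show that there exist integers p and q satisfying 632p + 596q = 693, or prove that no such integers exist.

There are no such integers.

Both 632 and 596 are divisible by gcd(632, 596) = 4, hence so is any combination 632p + 596q.
However 693 leaves remainder 1 on division by 4.
Hence no integers p, q satisfy the equation.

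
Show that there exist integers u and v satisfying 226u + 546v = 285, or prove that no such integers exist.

There are no such integers.

Any value of 226u + 546v is a multiple of gcd(226, 546) = 2.
However 285 leaves remainder 1 on division by 2.
Therefore 226u + 546v = 285 has no solution in integers.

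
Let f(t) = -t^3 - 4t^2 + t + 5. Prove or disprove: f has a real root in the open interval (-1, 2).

Such a root exists.

f(-1) = 1 and f(2) = -17, which have opposite signs.
Since f is a polynomial it is continuous on [-1, 2].
By the Intermediate Value Theorem f must vanish at some point of (-1, 2).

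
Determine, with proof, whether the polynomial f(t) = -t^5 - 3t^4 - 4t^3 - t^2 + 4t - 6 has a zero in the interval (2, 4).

The endpoint values f(2) = -114 and f(4) = -2054 are both negative. Claim: f(t) < 0 for every t in (2, 4).
Shift to the endpoint 2: with t = 2 + u (0 < u < 2), one computes f(2 + u) = -u^5 - 13u^4 - 68u^3 - 177u^2 - 224u - 114.
All 6 nonzero coefficients of this polynomial in u are negative; hence for u > 0 the value is a sum of negative terms (the constant -114 among them).
Therefore f(t) < 0 throughout (2, 4), and f has no zero there.

f has no root in that interval.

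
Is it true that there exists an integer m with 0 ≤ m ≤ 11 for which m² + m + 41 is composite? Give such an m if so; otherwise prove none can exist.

No, no such integer m in that range exists.

The values for m = 0, 1, …, 11 are 41, 43, 47, 53, 61, 71, 83, 97, 113, 131, 151, 173, and each of these is prime.
So no value in the range makes the expression composite.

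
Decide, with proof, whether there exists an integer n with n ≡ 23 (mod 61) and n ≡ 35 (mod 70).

gcd(61, 70) = 1, so the Chinese Remainder Theorem guarantees exactly one residue class mod 4270 satisfying both.
Write n = 23 + 61t and require 23 + 61t ≡ 35 (mod 70), i.e. 61t ≡ 12 (mod 70).
To invert 61 modulo 70: 70 = 1·61 + 9, 61 = 6·9 + 7, 9 = 1·7 + 2, 7 = 3·2 + 1, 2 = 2·1 + 0, and unwinding, 1 = 7 − 3·2 = 7 − 3·(9 − 1·7) = −3·9 + 4·7 = −3·9 + 4·(61 − 6·9) = 4·61 − 27·9 = 4·61 − 27·(70 − 1·61) = −27·70 + 31·61. Thus 61⁻¹ ≡ 31 (mod 70).
Multiplying by 31: t ≡ 31·12 = 372 ≡ 22 (mod 70).
With t = 22: n = 23 + 61·22 = 1365.
Indeed 1365 ≡ 23 (mod 61) and 1365 ≡ 35 (mod 70).

n = 1365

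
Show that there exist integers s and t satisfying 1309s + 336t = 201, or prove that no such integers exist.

gcd(1309, 336) = 7, so every integer of the form 1309s + 336t is a multiple of 7.
But 201 = 7·28 + 5, so 7 ∤ 201.
Therefore 1309s + 336t = 201 has no solution in integers.

No, no such integers exist.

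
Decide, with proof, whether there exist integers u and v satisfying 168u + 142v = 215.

No, no such integers exist.

gcd(168, 142) = 2, so every integer of the form 168u + 142v is a multiple of 2.
But 215 = 2·107 + 1, so 2 ∤ 215.
Therefore 168u + 142v = 215 has no solution in integers.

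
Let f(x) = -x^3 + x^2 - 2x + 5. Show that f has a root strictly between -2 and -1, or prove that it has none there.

No such root exists.

f(-2) = 21 and f(-1) = 9, both positive.
f'(x) = -3x^2 + 2x - 2 has discriminant 2² − 4·(-3)·(-2) = -20 < 0, so f' has no real roots and is negative for every real x.
So f is strictly decreasing; between -2 and -1 its values lie between f(-2) = 21 and f(-1) = 9, all positive. Therefore f has no root in (-2, -1).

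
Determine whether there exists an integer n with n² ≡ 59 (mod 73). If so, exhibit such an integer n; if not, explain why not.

No such integer exists.

73 is prime, so by Euler's criterion 59 is a square mod 73 iff 59^((73−1)/2) = 59^36 ≡ 1 (mod 73).
Repeated squaring mod 73: 59^2 = 3481 ≡ 50; 59^4 ≡ 50² = 2500 ≡ 18; 59^8 ≡ 18² = 324 ≡ 32; 59^16 ≡ 32² = 1024 ≡ 2; 59^32 ≡ 2² = 4 ≡ 4.
Since 36 = 32 + 4, 59^36 ≡ 4 · 18; multiplying out mod 73: 4·18 = 72 ≡ 72. Thus 59^36 ≡ 72 ≡ −1 (mod 73).
By Euler's criterion 59 is a quadratic non-residue mod 73: no n satisfies n² ≡ 59 (mod 73).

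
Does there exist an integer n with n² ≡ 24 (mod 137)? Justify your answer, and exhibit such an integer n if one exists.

137 is prime, so by Euler's criterion 24 is a square mod 137 iff 24^((137−1)/2) = 24^68 ≡ 1 (mod 137).
Repeated squaring mod 137: 24^2 = 576 ≡ 28; 24^4 ≡ 28² = 784 ≡ 99; 24^8 ≡ 99² = 9801 ≡ 74; 24^16 ≡ 74² = 5476 ≡ 133; 24^32 ≡ 133² = 17689 ≡ 16; 24^64 ≡ 16² = 256 ≡ 119.
Since 68 = 64 + 4, 24^68 ≡ 119 · 99; multiplying out mod 137: 119·99 = 11781 ≡ 136. Thus 24^68 ≡ 136 ≡ −1 (mod 137).
By Euler's criterion 24 is a quadratic non-residue mod 137: no n satisfies n² ≡ 24 (mod 137).

There is no such integer.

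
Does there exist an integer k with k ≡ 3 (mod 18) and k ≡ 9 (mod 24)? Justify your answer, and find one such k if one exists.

The moduli are not coprime: gcd(18, 24) = 6. Compatibility requires 6 ∣ (9 − 3) = 6, which holds, so solutions exist.
Step through k = 3, 3 + 18, 3 + 2·18, …: the values 3, 21, 39, 57 reduce mod 24 to 3, 21, 15, 9. The value 57 hits 9.
Check: 57 mod 18 = 3, 57 mod 24 = 9. ✓

k = 57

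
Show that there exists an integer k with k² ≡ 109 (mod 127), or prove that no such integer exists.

Apply Euler's criterion with the prime 127: 109 is a quadratic residue iff 109^63 ≡ 1 (mod 127), and a non-residue iff it is ≡ −1.
Repeated squaring mod 127: 109^2 = 11881 ≡ 70; 109^4 ≡ 70² = 4900 ≡ 74; 109^8 ≡ 74² = 5476 ≡ 15; 109^16 ≡ 15² = 225 ≡ 98; 109^32 ≡ 98² = 9604 ≡ 79.
Since 63 = 32 + 16 + 8 + 4 + 2 + 1, 109^63 ≡ 79 · 98 · 15 · 74 · 70 · 109; multiplying out mod 127: 79·98 = 7742 ≡ 122, then 122·15 = 1830 ≡ 52, then 52·74 = 3848 ≡ 38, then 38·70 = 2660 ≡ 120, then 120·109 = 13080 ≡ 126. Thus 109^63 ≡ 126 ≡ −1 (mod 127).
The value −1 means 109 is a non-residue modulo 127, so k² ≡ 109 (mod 127) is impossible.

No, no such integer exists.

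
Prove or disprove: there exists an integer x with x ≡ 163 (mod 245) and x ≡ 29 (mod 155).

There is no such integer.

Both moduli are multiples of 5 = gcd(245, 155), so any solution would satisfy x ≡ 163 and x ≡ 29 modulo 5 simultaneously.
But 163 mod 5 = 3 while 29 mod 5 = 4, a contradiction.
So no integer satisfies both congruences.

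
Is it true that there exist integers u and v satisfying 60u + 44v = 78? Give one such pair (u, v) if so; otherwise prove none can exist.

No, no such integers exist.

Any value of 60u + 44v is a multiple of gcd(60, 44) = 4.
But 78 = 4·19 + 2, so 4 ∤ 78.
Therefore 60u + 44v = 78 has no solution in integers.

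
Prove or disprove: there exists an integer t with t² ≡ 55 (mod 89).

t = 12

t = 12 works: 12² = 144, and 144 − 55 = 89 = 1·89.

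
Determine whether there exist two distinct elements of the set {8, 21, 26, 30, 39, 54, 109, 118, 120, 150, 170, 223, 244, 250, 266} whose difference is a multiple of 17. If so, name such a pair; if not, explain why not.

There is no such pair.

Reduce each element modulo 17: 8↦8, 21↦4, 26↦9, 30↦13, 39↦5, 54↦3, 109↦7, 118↦16, 120↦1, 150↦14, 170↦0, 223↦2, 244↦6, 250↦12, 266↦11.
These 15 residues are pairwise different, hence no difference of two elements is divisible by 17.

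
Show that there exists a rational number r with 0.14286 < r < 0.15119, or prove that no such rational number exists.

Multiplying by 20: 20·0.14286 = 2.85720 and 20·0.15119 = 3.02380, so the integer 3 lies strictly between them.
Dividing back, 0.14286 < 3/20 < 0.15119, and 3/20 is rational.

r = 3/20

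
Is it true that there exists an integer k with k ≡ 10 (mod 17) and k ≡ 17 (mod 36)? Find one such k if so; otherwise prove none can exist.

The moduli 17 and 36 are coprime, so by the Chinese Remainder Theorem a unique solution modulo 612 exists.
Any solution of the first congruence is k = 10 + 17t; substituting into the second, 17t ≡ 17 − 10 ≡ 7 (mod 36).
To invert 17 modulo 36: 36 = 2·17 + 2, 17 = 8·2 + 1, 2 = 2·1 + 0, and unwinding, 1 = 17 − 8·2 = 17 − 8·(36 − 2·17) = −8·36 + 17·17. Thus 17⁻¹ ≡ 17 (mod 36).
Multiplying by 17: t ≡ 17·7 = 119 ≡ 11 (mod 36).
Taking t = 11 gives k = 10 + 17·11 = 197.
Check: 197 mod 17 = 10, 197 mod 36 = 17. ✓

k = 197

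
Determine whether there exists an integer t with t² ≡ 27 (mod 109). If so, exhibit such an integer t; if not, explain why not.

t = 38

Take t = 38. Then 38² = 1444 = 13·109 + 27, so 38² ≡ 27 (mod 109).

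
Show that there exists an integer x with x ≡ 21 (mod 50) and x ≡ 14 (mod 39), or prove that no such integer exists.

gcd(50, 39) = 1, so the Chinese Remainder Theorem guarantees exactly one residue class mod 1950 satisfying both.
Write x = 21 + 50t and require 21 + 50t ≡ 14 (mod 39), i.e. 50t ≡ 32 (mod 39).
50 ≡ 11 (mod 39), so this reads 11t ≡ 32 (mod 39). Note 11·32 = 352 ≡ 1 (mod 39) (as 352 − 1 = 9·39), so 11⁻¹ ≡ 32.
Multiplying by 32: t ≡ 32·32 = 1024 ≡ 10 (mod 39).
With t = 10: x = 21 + 50·10 = 521.
Check: 521 mod 50 = 21, 521 mod 39 = 14. ✓

x = 521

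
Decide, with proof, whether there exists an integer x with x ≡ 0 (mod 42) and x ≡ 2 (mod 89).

Since 42 and 89 share no common factor, CRT says the pair of congruences has a solution (unique mod 3738).
Any solution of the first congruence is x = 0 + 42t; substituting into the second, 42t ≡ 2 − 0 ≡ 2 (mod 89).
Invert 42 mod 89 by the Euclidean algorithm: 89 = 2·42 + 5, 42 = 8·5 + 2, 5 = 2·2 + 1, 2 = 2·1 + 0; back-substituting, 1 = 5 − 2·2 = 5 − 2·(42 − 8·5) = −2·42 + 17·5 = −2·42 + 17·(89 − 2·42) = 17·89 − 36·42. Hence 42·(-36) ≡ 1, so 42⁻¹ ≡ -36 ≡ 53 (mod 89).
Multiplying by 53: t ≡ 53·2 = 106 ≡ 17 (mod 89).
With t = 17: x = 0 + 42·17 = 714.
Check: 714 mod 42 = 0, 714 mod 89 = 2. ✓

x = 714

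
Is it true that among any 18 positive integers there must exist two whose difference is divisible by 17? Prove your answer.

Yes, this is always true.

Partition the integers by their residue mod 17; there are 17 classes.
With 18 integers and only 17 classes, the pigeonhole principle forces two of them, say a and b, into the same class.
Their difference a − b is then a multiple of 17.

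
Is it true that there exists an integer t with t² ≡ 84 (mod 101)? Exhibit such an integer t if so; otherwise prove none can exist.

t = 36 works: 36² = 1296, and 1296 − 84 = 1212 = 12·101.

t = 36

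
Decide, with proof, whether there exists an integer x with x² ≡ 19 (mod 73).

x = 26

Take x = 26. Then 26² = 676 = 9·73 + 19, so 26² ≡ 19 (mod 73).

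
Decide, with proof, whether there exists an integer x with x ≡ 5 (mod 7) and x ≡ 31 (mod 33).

x = 229

Since 7 and 33 share no common factor, CRT says the pair of congruences has a solution (unique mod 231).
Any solution of the first congruence is x = 5 + 7t; substituting into the second, 7t ≡ 31 − 5 ≡ 26 (mod 33).
To invert 7 modulo 33: 33 = 4·7 + 5, 7 = 1·5 + 2, 5 = 2·2 + 1, 2 = 2·1 + 0, and unwinding, 1 = 5 − 2·2 = 5 − 2·(7 − 1·5) = −2·7 + 3·5 = −2·7 + 3·(33 − 4·7) = 3·33 − 14·7. Thus 7⁻¹ ≡ -14 ≡ 19 (mod 33).
Therefore t ≡ 19·26 = 494 ≡ 32 (mod 33).
With t = 32: x = 5 + 7·32 = 229.
Indeed 229 ≡ 5 (mod 7) and 229 ≡ 31 (mod 33).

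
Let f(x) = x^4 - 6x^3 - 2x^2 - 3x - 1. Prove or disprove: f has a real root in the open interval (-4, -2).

No such root exists.

The endpoint values f(-4) = 619 and f(-2) = 61 are both positive. Claim: f(x) > 0 for every x in (-4, -2).
Shift to the endpoint -2: with x = -2 − u (0 < u < 2), one computes f(-2 − u) = u^4 + 14u^3 + 58u^2 + 99u + 61.
All 5 nonzero coefficients of this polynomial in u are positive; hence for u > 0 the value is a sum of positive terms (the constant 61 among them).
So f is strictly positive on (-4, -2); no root exists in the interval.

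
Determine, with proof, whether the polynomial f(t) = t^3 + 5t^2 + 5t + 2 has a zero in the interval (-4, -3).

Such a root exists.

f(-4) = -2 and f(-3) = 5, which have opposite signs.
Since f is a polynomial it is continuous on [-4, -3].
By the Intermediate Value Theorem, f takes the value 0 somewhere in the open interval.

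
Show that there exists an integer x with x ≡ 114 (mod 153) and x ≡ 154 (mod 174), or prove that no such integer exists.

gcd(153, 174) = 3. If x ≡ 114 (mod 153) and x ≡ 154 (mod 174), then x ≡ 114 (mod 3) and x ≡ 154 (mod 3).
However 114 ≡ 0 and 154 ≡ 1 (mod 3), and 0 ≠ 1.
Therefore no such x exists.

No, no such integer exists.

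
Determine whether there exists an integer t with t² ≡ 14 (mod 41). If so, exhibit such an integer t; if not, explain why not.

Apply Euler's criterion with the prime 41: 14 is a quadratic residue iff 14^20 ≡ 1 (mod 41), and a non-residue iff it is ≡ −1.
Squaring successively (mod 41): 14^2 = 196 ≡ 32; 14^4 ≡ 32² = 1024 ≡ 40; 14^8 ≡ 40² = 1600 ≡ 1; 14^16 ≡ 1² = 1 ≡ 1.
Since 20 = 16 + 4, 14^20 ≡ 1 · 40; multiplying out mod 41: 1·40 = 40 ≡ 40. Thus 14^20 ≡ 40 ≡ −1 (mod 41).
By Euler's criterion 14 is a quadratic non-residue mod 41: no t satisfies t² ≡ 14 (mod 41).

No such integer exists.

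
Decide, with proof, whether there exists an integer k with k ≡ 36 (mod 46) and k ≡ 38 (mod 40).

k = 358

gcd(46, 40) = 2. A simultaneous solution exists iff 36 ≡ 38 (mod 2); here 36 mod 2 = 0 = 38 mod 2, so it does.
List candidates k ≡ 36 (mod 46): 36, 82, 128, 174, 220, 266, 312, 358. Modulo 40 these are 36, 2, 8, 14, 20, 26, 32, 38; 358 gives 38 as required.
Indeed 358 ≡ 36 (mod 46) and 358 ≡ 38 (mod 40).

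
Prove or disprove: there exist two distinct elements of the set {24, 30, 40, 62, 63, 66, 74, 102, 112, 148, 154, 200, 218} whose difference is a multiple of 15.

Two integers differ by a multiple of 15 exactly when they have the same residue mod 15. The residues are 24↦9, 30↦0, 40↦10, 62↦2, 63↦3, 66↦6, 74↦14, 102↦12, 112↦7, 148↦13, 154↦4, 200↦5, 218↦8.
These 13 residues are pairwise different, hence no difference of two elements is divisible by 15.

No such pair exists.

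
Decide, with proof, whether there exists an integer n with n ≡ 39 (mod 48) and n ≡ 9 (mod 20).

No such integer exists.

Both moduli are multiples of 4 = gcd(48, 20), so any solution would satisfy n ≡ 39 and n ≡ 9 modulo 4 simultaneously.
But 39 mod 4 = 3 while 9 mod 4 = 1, a contradiction.
Hence the system has no solution.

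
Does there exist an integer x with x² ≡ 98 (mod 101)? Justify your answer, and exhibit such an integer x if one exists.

No, no such integer exists.

Apply Euler's criterion with the prime 101: 98 is a quadratic residue iff 98^50 ≡ 1 (mod 101), and a non-residue iff it is ≡ −1.
Squaring successively (mod 101): 98^2 = 9604 ≡ 9; 98^4 ≡ 9² = 81 ≡ 81; 98^8 ≡ 81² = 6561 ≡ 97; 98^16 ≡ 97² = 9409 ≡ 16; 98^32 ≡ 16² = 256 ≡ 54.
Since 50 = 32 + 16 + 2, 98^50 ≡ 54 · 16 · 9; multiplying out mod 101: 54·16 = 864 ≡ 56, then 56·9 = 504 ≡ 100. Thus 98^50 ≡ 100 ≡ −1 (mod 101).
The value −1 means 98 is a non-residue modulo 101, so x² ≡ 98 (mod 101) is impossible.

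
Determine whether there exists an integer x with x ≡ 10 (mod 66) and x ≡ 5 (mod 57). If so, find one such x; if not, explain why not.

Both moduli are multiples of 3 = gcd(66, 57), so any solution would satisfy x ≡ 10 and x ≡ 5 modulo 3 simultaneously.
These are incompatible: 10 − 5 = 5 is not divisible by 3.
Therefore no such x exists.

There is no such integer.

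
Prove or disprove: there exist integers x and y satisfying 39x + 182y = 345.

No such integers exist.

gcd(39, 182) = 13, so every integer of the form 39x + 182y is a multiple of 13.
But 345 = 13·26 + 7, so 13 ∤ 345.
Hence no integers x, y satisfy the equation.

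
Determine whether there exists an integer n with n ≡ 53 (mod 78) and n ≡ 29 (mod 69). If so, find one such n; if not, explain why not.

gcd(78, 69) = 3. A simultaneous solution exists iff 53 ≡ 29 (mod 3); here 53 mod 3 = 2 = 29 mod 3, so it does.
List candidates n ≡ 53 (mod 78): 53, 131, 209, 287, 365, 443. Modulo 69 these are 53, 62, 2, 11, 20, 29; 443 gives 29 as required.
Verify: 443 = 5·78 + 53 and 443 = 6·69 + 29. ✓

n = 443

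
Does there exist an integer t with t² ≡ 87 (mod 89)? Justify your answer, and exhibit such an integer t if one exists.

t = 40

t = 40 works: 40² = 1600, and 1600 − 87 = 1513 = 17·89.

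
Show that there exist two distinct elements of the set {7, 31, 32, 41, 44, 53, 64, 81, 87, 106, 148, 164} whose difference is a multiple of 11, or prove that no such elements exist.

7 mod 11 = 7 and 106 mod 11 = 7, so 106 − 7 = 99 = 9·11.

7 and 106 are such a pair.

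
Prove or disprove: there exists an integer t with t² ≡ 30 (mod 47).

47 is prime, so by Euler's criterion 30 is a square mod 47 iff 30^((47−1)/2) = 30^23 ≡ 1 (mod 47).
Squaring successively (mod 47): 30^2 = 900 ≡ 7; 30^4 ≡ 7² = 49 ≡ 2; 30^8 ≡ 2² = 4 ≡ 4; 30^16 ≡ 4² = 16 ≡ 16.
Since 23 = 16 + 4 + 2 + 1, 30^23 ≡ 16 · 2 · 7 · 30; multiplying out mod 47: 16·2 = 32 ≡ 32, then 32·7 = 224 ≡ 36, then 36·30 = 1080 ≡ 46. Thus 30^23 ≡ 46 ≡ −1 (mod 47).
The value −1 means 30 is a non-residue modulo 47, so t² ≡ 30 (mod 47) is impossible.

No such integer exists.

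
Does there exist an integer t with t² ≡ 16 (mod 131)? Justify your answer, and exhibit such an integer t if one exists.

t = 4

Take t = 4. Then 4² = 16, and since 0 ≤ 16 < 131 this is already reduced: 4² ≡ 16 (mod 131).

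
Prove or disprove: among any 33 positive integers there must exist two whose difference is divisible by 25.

True.

Each integer lies in one of the 25 residue classes modulo 25.
Since 33 > 25, two of the 33 integers must share a residue class by the pigeonhole principle; call them a and b.
Their difference a − b is then a multiple of 25.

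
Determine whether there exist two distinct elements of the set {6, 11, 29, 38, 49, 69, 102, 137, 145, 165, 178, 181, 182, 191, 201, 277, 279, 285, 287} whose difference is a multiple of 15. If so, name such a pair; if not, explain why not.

6 mod 15 = 6 and 201 mod 15 = 6, so 201 − 6 = 195 = 13·15.

The pair (6, 201) works.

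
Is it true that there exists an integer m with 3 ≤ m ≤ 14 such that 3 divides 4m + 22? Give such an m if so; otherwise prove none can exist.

Try m = 5: 4·5 + 22 = 42 = 14·3, which is divisible by 3.

m = 5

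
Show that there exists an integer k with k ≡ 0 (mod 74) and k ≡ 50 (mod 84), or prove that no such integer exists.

k = 2738

Here gcd(74, 84) = 2, and both 0 and 50 leave remainder 0 mod 2, so the system is consistent.
Write k = 0 + 74t. Then 74t ≡ 50 − 0 ≡ 50 (mod 84); dividing through by 2 gives 37t ≡ 25 (mod 42).
Invert 37 mod 42 by the Euclidean algorithm: 42 = 1·37 + 5, 37 = 7·5 + 2, 5 = 2·2 + 1, 2 = 2·1 + 0; back-substituting, 1 = 5 − 2·2 = 5 − 2·(37 − 7·5) = −2·37 + 15·5 = −2·37 + 15·(42 − 1·37) = 15·42 − 17·37. Hence 37·(-17) ≡ 1, so 37⁻¹ ≡ -17 ≡ 25 (mod 42).
Multiplying by 25: t ≡ 25·25 = 625 ≡ 37 (mod 42).
Then k = 0 + 74·37 = 2738.
Indeed 2738 ≡ 0 (mod 74) and 2738 ≡ 50 (mod 84).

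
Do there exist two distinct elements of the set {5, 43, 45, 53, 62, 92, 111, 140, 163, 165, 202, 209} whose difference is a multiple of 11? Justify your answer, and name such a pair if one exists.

Both 45 and 111 leave remainder 1 on division by 11; their difference 66 = 6·11 is a multiple of 11.

45 and 111 are such a pair.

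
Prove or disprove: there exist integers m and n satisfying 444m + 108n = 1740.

m = 1, n = 12

gcd(444, 108) = 12, and 12 divides 1740, so integer solutions exist.
Dividing through by 12 reduces the equation to 37m + 9n = 145.
Dividing repeatedly: 37 = 4·9 + 1, 9 = 9·1 + 0.
Back-substituting, 1 = 37 − 4·9; that is, 37·1 + 9·(-4) = 1.
Multiplying through by 145: m = 1·145 = 145, n = (-4)·145 = -580 is a solution.
Shifting by a multiple of (9, −37) keeps it a solution: m = 145 − 16·9 = 1, n = -580 + 16·37 = 12.
Indeed 444·1 + 108·12 = 444 + 1296 = 1740.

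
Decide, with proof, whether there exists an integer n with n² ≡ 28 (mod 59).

Take n = 38. Then 38² = 1444 = 24·59 + 28, so 38² ≡ 28 (mod 59).

n = 38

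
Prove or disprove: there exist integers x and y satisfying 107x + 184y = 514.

Since gcd(107, 184) = 1, every integer is an integer combination of 107 and 184.
Run the Euclidean algorithm on 184 and 107: 184 = 1·107 + 77, 107 = 1·77 + 30, 77 = 2·30 + 17, 30 = 1·17 + 13, 17 = 1·13 + 4, 13 = 3·4 + 1, 4 = 4·1 + 0.
Working back up the chain: 1 = 13 − 3·4 = 13 − 3·(17 − 1·13) = −3·17 + 4·13 = −3·17 + 4·(30 − 1·17) = 4·30 − 7·17 = 4·30 − 7·(77 − 2·30) = −7·77 + 18·30 = −7·77 + 18·(107 − 1·77) = 18·107 − 25·77 = 18·107 − 25·(184 − 1·107) = −25·184 + 43·107. So 107·43 + 184·(-25) = 1.
Scaling by 514 gives the particular solution (x, y) = (22102, -12850).
The general solution is x = 22102 + 184k, y = -12850 − 107k; taking k = -120 gives the smaller pair x = 22, y = -10.
Check: 107·22 + 184·(-10) = 2354 − 1840 = 514. ✓

x = 22, y = -10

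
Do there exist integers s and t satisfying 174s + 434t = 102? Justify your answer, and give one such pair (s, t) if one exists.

gcd(174, 434) = 2, and 2 divides 102, so integer solutions exist.
Dividing through by 2 reduces the equation to 87s + 217t = 51.
Dividing repeatedly: 217 = 2·87 + 43, 87 = 2·43 + 1, 43 = 43·1 + 0.
Back-substituting, 1 = 87 − 2·43 = 87 − 2·(217 − 2·87) = −2·217 + 5·87; that is, 87·5 + 217·(-2) = 1.
Multiplying through by 51: s = 5·51 = 255, t = (-2)·51 = -102 is a solution.
Shifting by a multiple of (217, −87) keeps it a solution: s = 255 − 1·217 = 38, t = -102 + 1·87 = -15.
Indeed 174·38 + 434·(-15) = 6612 − 6510 = 102.

s = 38, t = -15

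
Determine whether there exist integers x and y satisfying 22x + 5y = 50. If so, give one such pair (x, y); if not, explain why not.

Since gcd(22, 5) = 1, every integer is an integer combination of 22 and 5.
Euclidean algorithm: 22 = 4·5 + 2, 5 = 2·2 + 1, 2 = 2·1 + 0.
Working back up the chain: 1 = 5 − 2·2 = 5 − 2·(22 − 4·5) = −2·22 + 9·5. So 22·(-2) + 5·9 = 1.
Times 50: 22·(-100) + 5·450 = 50, so (-100, 450) solves it.
Shifting by a multiple of (5, −22) keeps it a solution: x = -100 + 20·5 = 0, y = 450 − 20·22 = 10.
Check: 22·0 + 5·10 = 0 + 50 = 50. ✓

x = 0, y = 10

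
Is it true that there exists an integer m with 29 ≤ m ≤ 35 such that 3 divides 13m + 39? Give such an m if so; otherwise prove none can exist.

m = 30

At m = 30 we get 13·30 + 39 = 429, and 429 = 3·143.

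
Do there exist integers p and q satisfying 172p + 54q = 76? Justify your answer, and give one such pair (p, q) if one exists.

gcd(172, 54) = 2, and 2 divides 76, so integer solutions exist.
Dividing through by 2 reduces the equation to 86p + 27q = 38.
Run the Euclidean algorithm on 86 and 27: 86 = 3·27 + 5, 27 = 5·5 + 2, 5 = 2·2 + 1, 2 = 2·1 + 0.
Back-substituting, 1 = 5 − 2·2 = 5 − 2·(27 − 5·5) = −2·27 + 11·5 = −2·27 + 11·(86 − 3·27) = 11·86 − 35·27; that is, 86·11 + 27·(-35) = 1.
Scaling by 38 gives the particular solution (p, q) = (418, -1330).
Shifting by a multiple of (27, −86) keeps it a solution: p = 418 − 15·27 = 13, q = -1330 + 15·86 = -40.
Check: 172·13 + 54·(-40) = 2236 − 2160 = 76. ✓

p = 13, q = -40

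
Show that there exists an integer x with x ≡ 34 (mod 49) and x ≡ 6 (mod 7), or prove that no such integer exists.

x = 34

gcd(49, 7) = 7. A simultaneous solution exists iff 34 ≡ 6 (mod 7); here 34 mod 7 = 6 = 6 mod 7, so it does.
The smallest candidate x = 34 works directly: 34 ≡ 6 (mod 7).
Check: 34 mod 49 = 34, 34 mod 7 = 6. ✓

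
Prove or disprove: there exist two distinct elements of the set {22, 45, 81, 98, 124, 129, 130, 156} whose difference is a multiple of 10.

Two integers differ by a multiple of 10 exactly when they have the same residue mod 10. The residues are 22↦2, 45↦5, 81↦1, 98↦8, 124↦4, 129↦9, 130↦0, 156↦6.
All 8 residues are distinct, so no two elements differ by a multiple of 10.

No such pair exists.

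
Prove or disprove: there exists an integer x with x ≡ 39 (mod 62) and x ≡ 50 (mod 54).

No such integer exists.

gcd(62, 54) = 2. If x ≡ 39 (mod 62) and x ≡ 50 (mod 54), then x ≡ 39 (mod 2) and x ≡ 50 (mod 2).
But 39 mod 2 = 1 while 50 mod 2 = 0, a contradiction.
Hence the system has no solution.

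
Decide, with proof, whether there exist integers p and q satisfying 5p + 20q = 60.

Since gcd(5, 20) = 5 and 60 = 5·12, Bézout's identity guarantees a solution.
Dividing through by 5 reduces the equation to 1p + 4q = 12.
With a unit coefficient on p, (p, q) = (12, 0) is an immediate solution.
Shifting by a multiple of (4, −1) keeps it a solution: p = 12 − 3·4 = 0, q = 0 + 3·1 = 3.
Check: 5·0 + 20·3 = 0 + 60 = 60. ✓

p = 0, q = 3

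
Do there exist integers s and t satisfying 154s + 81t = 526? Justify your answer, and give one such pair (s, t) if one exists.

154 and 81 are coprime, so 154s + 81t ranges over all of ℤ.
Euclidean algorithm: 154 = 1·81 + 73, 81 = 1·73 + 8, 73 = 9·8 + 1, 8 = 8·1 + 0.
Back-substituting, 1 = 73 − 9·8 = 73 − 9·(81 − 1·73) = −9·81 + 10·73 = −9·81 + 10·(154 − 1·81) = 10·154 − 19·81; that is, 154·10 + 81·(-19) = 1.
Scaling by 526 gives the particular solution (s, t) = (5260, -9994).
The general solution is s = 5260 + 81k, t = -9994 − 154k; taking k = -64 gives the smaller pair s = 76, t = -138.
Indeed 154·76 + 81·(-138) = 11704 − 11178 = 526.

s = 76, t = -138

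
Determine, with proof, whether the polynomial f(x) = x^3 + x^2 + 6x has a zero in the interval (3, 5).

f(3) = 54 and f(5) = 180, both positive.
f'(x) = 3x^2 + 2x + 6 has discriminant 2² − 4·3·6 = -68 < 0, so f' has no real roots and is positive for every real x.
So f is strictly increasing; between 3 and 5 its values lie between f(3) = 54 and f(5) = 180, all positive. Therefore f has no root in (3, 5).

No such root exists.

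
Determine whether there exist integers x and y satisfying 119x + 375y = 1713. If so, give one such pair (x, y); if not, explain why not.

119 and 375 are coprime, so 119x + 375y ranges over all of ℤ.
Dividing repeatedly: 375 = 3·119 + 18, 119 = 6·18 + 11, 18 = 1·11 + 7, 11 = 1·7 + 4, 7 = 1·4 + 3, 4 = 1·3 + 1, 3 = 3·1 + 0.
Unwinding: 1 = 4 − 1·3 = 4 − (7 − 1·4) = −7 + 2·4 = −7 + 2·(11 − 1·7) = 2·11 − 3·7 = 2·11 − 3·(18 − 1·11) = −3·18 + 5·11 = −3·18 + 5·(119 − 6·18) = 5·119 − 33·18 = 5·119 − 33·(375 − 3·119) = −33·375 + 104·119, i.e. 119·104 + 375·(-33) = 1.
Scaling by 1713 gives the particular solution (x, y) = (178152, -56529).
Subtracting 475·375 from x and adding 475·119 to y gives the tidier solution (27, -4).
Indeed 119·27 + 375·(-4) = 3213 − 1500 = 1713.

x = 27, y = -4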